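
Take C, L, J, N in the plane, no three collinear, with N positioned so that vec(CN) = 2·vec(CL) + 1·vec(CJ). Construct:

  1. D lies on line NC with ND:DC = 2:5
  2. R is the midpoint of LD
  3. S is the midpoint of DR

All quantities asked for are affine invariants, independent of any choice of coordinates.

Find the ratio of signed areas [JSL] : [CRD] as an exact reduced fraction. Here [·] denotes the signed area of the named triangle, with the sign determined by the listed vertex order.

[JSL]:[CRD] = -12/5

Assign C = (0, 0), L = (1, 0), J = (0, 1), N = (2, 1) — the answer is frame-independent, so this choice is without loss of generality.
1. D lies on line NC with ND:DC = 2:5 ⇒ D = (10/7, 5/7)
2. R is the midpoint of LD ⇒ R = (17/14, 5/14)
3. S is the midpoint of DR ⇒ S = (37/28, 15/28)
2·[JSL] = -6/7, 2·[CRD] = 5/14
[JSL]:[CRD] = -6/7:5/14 = -12/5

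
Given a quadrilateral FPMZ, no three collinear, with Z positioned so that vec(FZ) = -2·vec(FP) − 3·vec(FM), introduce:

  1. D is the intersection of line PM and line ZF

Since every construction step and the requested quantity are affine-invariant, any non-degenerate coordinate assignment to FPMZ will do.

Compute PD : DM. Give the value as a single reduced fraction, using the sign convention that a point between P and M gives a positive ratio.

PD:DM = 3/2

Assign F = (0, 0), P = (1, 0), M = (0, 1), Z = (-2, -3) — the answer is frame-independent, so this choice is without loss of generality.
1. D is the intersection of line PM and line ZF ⇒ D = (2/5, 3/5)
D = P + t·(M−P) with t = 3/5, so PD:DM = t:(1−t) = 3/5:2/5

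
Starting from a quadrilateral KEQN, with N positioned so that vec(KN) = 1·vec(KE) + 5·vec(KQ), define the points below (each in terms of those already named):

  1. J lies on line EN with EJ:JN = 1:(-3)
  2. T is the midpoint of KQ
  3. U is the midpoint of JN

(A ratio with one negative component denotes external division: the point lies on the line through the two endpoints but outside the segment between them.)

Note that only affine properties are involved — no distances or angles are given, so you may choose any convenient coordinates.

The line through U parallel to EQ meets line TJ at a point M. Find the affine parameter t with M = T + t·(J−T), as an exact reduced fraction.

Choose coordinates K = (0, 0), E = (1, 0), Q = (0, 1), N = (1, 5).
1. J lies on line EN with EJ:JN = 1:(-3) ⇒ J = (1, -5/2)
2. T is the midpoint of KQ ⇒ T = (0, 1/2)
3. U is the midpoint of JN ⇒ U = (1, 5/4)
through U parallel to EQ: direction (-1, 1); meets TJ at M = (-7/8, 25/8)
M = T + t·(J−T) with t = -7/8

t = -7/8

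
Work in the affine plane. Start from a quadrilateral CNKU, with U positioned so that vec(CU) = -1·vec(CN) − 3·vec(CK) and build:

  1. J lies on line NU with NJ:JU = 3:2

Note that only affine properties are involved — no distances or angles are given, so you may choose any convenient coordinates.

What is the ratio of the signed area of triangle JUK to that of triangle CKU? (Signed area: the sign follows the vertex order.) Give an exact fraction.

[JUK]:[CKU] = -2

Set C = (0, 0), N = (1, 0), K = (0, 1), U = (-1, -3); any affine frame gives the same invariant.
1. J lies on line NU with NJ:JU = 3:2 ⇒ J = (-1/5, -9/5)
2·[JUK] = -2, 2·[CKU] = 1
[JUK]:[CKU] = -2:1 = -2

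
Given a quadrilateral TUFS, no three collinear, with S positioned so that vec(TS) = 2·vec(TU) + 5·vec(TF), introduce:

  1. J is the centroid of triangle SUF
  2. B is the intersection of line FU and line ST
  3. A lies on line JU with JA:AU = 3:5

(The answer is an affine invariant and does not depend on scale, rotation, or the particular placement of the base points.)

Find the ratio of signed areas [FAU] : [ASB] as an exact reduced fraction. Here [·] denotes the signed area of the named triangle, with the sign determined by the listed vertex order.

Set T = (0, 0), U = (1, 0), F = (0, 1), S = (2, 5); any affine frame gives the same invariant.
1. J is the centroid of triangle SUF ⇒ J = (1, 2)
2. B is the intersection of line FU and line ST ⇒ B = (2/7, 5/7)
3. A lies on line JU with JA:AU = 3:5 ⇒ A = (1, 5/4)
2·[FAU] = -5/4, 2·[ASB] = 15/7
[FAU]:[ASB] = -5/4:15/7 = -7/12

[FAU]:[ASB] = -7/12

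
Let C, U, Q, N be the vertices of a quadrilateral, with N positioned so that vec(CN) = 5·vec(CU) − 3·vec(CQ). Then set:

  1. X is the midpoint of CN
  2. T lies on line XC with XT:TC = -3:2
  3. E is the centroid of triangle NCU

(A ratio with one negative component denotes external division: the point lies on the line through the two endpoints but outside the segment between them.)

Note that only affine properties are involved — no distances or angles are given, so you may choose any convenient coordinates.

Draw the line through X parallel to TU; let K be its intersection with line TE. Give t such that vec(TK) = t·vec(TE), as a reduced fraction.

Set C = (0, 0), U = (1, 0), Q = (0, 1), N = (5, -3); any affine frame gives the same invariant.
1. X is the midpoint of CN ⇒ X = (5/2, -3/2)
2. T lies on line XC with XT:TC = -3:2 ⇒ T = (-5, 3)
3. E is the centroid of triangle NCU ⇒ E = (2, -1)
through X parallel to TU: direction (6, -3); meets TE at K = (11/2, -3)
K = T + t·(E−T) with t = 3/2

t = 3/2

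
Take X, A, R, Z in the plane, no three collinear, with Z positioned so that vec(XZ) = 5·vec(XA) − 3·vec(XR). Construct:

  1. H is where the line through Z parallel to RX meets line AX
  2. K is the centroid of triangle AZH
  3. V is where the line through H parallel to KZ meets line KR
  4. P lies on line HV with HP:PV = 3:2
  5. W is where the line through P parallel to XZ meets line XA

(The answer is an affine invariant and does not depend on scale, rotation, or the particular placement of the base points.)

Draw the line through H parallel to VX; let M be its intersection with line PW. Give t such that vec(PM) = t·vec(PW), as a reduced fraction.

t = 35/16

Assign X = (0, 0), A = (1, 0), R = (0, 1), Z = (5, -3) — the answer is frame-independent, so this choice is without loss of generality.
1. H is where the line through Z parallel to RX meets line AX ⇒ H = (5, 0)
2. K is the centroid of triangle AZH ⇒ K = (11/3, -1)
3. V is where the line through H parallel to KZ meets line KR ⇒ V = (143/21, -19/7)
4. P lies on line HV with HP:PV = 3:2 ⇒ P = (213/35, -57/35)
5. W is where the line through P parallel to XZ meets line XA ⇒ W = (118/35, 0)
through H parallel to VX: direction (-143/21, 19/7); meets PW at M = (83/560, 1083/560)
M = P + t·(W−P) with t = 35/16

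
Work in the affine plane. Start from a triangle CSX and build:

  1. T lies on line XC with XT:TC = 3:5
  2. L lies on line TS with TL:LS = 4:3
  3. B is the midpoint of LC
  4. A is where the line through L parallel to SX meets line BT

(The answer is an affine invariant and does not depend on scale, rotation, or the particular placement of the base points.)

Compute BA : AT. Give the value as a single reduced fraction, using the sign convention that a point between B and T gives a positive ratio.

BA:AT = -47/24

Set C = (0, 0), S = (1, 0), X = (0, 1); any affine frame gives the same invariant.
1. T lies on line XC with XT:TC = 3:5 ⇒ T = (0, 5/8)
2. L lies on line TS with TL:LS = 4:3 ⇒ L = (4/7, 15/56)
3. B is the midpoint of LC ⇒ B = (2/7, 15/112)
4. A is where the line through L parallel to SX meets line BT ⇒ A = (-48/161, 1465/1288)
A = B + t·(T−B) with t = 47/23, so BA:AT = t:(1−t) = 47/23:-24/23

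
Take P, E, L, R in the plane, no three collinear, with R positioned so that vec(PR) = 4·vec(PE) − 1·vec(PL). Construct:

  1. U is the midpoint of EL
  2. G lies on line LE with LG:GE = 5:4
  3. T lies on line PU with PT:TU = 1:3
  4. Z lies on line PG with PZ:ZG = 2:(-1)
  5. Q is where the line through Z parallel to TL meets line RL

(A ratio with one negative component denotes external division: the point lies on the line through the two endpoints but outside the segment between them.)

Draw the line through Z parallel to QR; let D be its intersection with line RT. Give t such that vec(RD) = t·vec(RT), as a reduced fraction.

t = -64/117

Set P = (0, 0), E = (1, 0), L = (0, 1), R = (4, -1); any affine frame gives the same invariant.
1. U is the midpoint of EL ⇒ U = (1/2, 1/2)
2. G lies on line LE with LG:GE = 5:4 ⇒ G = (5/9, 4/9)
3. T lies on line PU with PT:TU = 1:3 ⇒ T = (1/8, 1/8)
4. Z lies on line PG with PZ:ZG = 2:(-1) ⇒ Z = (10/9, 8/9)
5. Q is where the line through Z parallel to TL meets line RL ⇒ Q = (46/39, 16/39)
through Z parallel to QR: direction (110/39, -55/39); meets RT at D = (716/117, -21/13)
D = R + t·(T−R) with t = -64/117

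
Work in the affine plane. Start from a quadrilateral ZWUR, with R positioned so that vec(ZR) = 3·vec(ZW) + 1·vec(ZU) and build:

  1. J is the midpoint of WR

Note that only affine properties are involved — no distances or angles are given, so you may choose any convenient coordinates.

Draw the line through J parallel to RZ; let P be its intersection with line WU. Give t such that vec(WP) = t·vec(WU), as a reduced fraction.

Choose coordinates Z = (0, 0), W = (1, 0), U = (0, 1), R = (3, 1).
1. J is the midpoint of WR ⇒ J = (2, 1/2)
through J parallel to RZ: direction (-3, -1); meets WU at P = (7/8, 1/8)
P = W + t·(U−W) with t = 1/8

t = 1/8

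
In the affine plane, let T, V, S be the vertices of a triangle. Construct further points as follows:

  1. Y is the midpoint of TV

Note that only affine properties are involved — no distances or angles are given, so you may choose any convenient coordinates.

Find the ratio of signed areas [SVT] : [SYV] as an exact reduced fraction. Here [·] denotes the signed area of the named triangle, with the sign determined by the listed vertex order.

[SVT]:[SYV] = -2

Work in coordinates with T = (0, 0), V = (1, 0), S = (0, 1).
1. Y is the midpoint of TV ⇒ Y = (1/2, 0)
2·[SVT] = -1, 2·[SYV] = 1/2
[SVT]:[SYV] = -1:1/2 = -2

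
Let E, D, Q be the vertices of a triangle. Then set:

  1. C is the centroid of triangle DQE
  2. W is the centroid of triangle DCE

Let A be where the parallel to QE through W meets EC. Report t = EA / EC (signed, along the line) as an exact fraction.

Assign E = (0, 0), D = (1, 0), Q = (0, 1) — the answer is frame-independent, so this choice is without loss of generality.
1. C is the centroid of triangle DQE ⇒ C = (1/3, 1/3)
2. W is the centroid of triangle DCE ⇒ W = (4/9, 1/9)
through W parallel to QE: direction (0, -1); meets EC at A = (4/9, 4/9)
A = E + t·(C−E) with t = 4/3

t = 4/3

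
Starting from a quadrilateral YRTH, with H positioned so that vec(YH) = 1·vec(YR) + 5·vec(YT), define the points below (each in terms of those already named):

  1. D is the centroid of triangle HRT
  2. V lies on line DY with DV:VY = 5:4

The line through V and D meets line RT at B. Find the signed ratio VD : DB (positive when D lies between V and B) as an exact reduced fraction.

Work in coordinates with Y = (0, 0), R = (1, 0), T = (0, 1), H = (1, 5).
1. D is the centroid of triangle HRT ⇒ D = (2/3, 2)
2. V lies on line DY with DV:VY = 5:4 ⇒ V = (8/27, 8/9)
line VD meets RT at B = (1/4, 3/4)
D = V + t·(B−V) with t = -8, so VD:DB = -8:9

VD:DB = -8/9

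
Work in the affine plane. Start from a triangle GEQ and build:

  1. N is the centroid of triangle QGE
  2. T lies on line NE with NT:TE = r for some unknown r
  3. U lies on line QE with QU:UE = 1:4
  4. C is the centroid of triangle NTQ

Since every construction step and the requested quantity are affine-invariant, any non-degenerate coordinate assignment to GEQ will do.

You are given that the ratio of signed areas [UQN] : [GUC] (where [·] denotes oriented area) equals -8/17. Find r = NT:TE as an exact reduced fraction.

Assign G = (0, 0), E = (1, 0), Q = (0, 1) — the answer is frame-independent, so this choice is without loss of generality.
1. N is the centroid of triangle QGE ⇒ N = (1/3, 1/3)
2. With NT:TE = r, write λ = r/(r+1) so T = N + λ·(E−N); T is affine-linear in λ
3. U lies on line QE with QU:UE = 1:4 ⇒ U = (1/5, 4/5)
4. C is the centroid of triangle NTQ ⇒ C is an affine combination of earlier points and hence also affine-linear in λ
Every point depending on T is an affine combination of T and λ-independent points, so each such coordinate is linear in λ; the λ² term in each signed area is a multiple of (E−N)×(E−N) = 0, so 2·[UQN] and 2·[GUC] are each linear in λ. Evaluating at λ=0 and λ=1:
  2·[UQN] = 1/15,   2·[GUC] = -1/5·λ − 1/15
So [UQN]:[GUC] = (1/15) / (-1/5·λ − 1/15). Setting this equal to -8/17:
  1/15 = -8/17·(-1/5·λ − 1/15)  ⇒  λ = 3/8
Then r = λ/(1−λ) = (3/8)/(5/8) = 3/5. Check: with r = 3/5, T = (7/12, 5/24) and [UQN]:[GUC] = -8/17 as required.

r = 3/5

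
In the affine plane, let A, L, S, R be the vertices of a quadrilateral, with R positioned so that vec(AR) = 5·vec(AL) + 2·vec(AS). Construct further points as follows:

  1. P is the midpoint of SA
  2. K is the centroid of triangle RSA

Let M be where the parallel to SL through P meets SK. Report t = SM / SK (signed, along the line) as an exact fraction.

t = -3/10

Choose coordinates A = (0, 0), L = (1, 0), S = (0, 1), R = (5, 2).
1. P is the midpoint of SA ⇒ P = (0, 1/2)
2. K is the centroid of triangle RSA ⇒ K = (5/3, 1)
through P parallel to SL: direction (1, -1); meets SK at M = (-1/2, 1)
M = S + t·(K−S) with t = -3/10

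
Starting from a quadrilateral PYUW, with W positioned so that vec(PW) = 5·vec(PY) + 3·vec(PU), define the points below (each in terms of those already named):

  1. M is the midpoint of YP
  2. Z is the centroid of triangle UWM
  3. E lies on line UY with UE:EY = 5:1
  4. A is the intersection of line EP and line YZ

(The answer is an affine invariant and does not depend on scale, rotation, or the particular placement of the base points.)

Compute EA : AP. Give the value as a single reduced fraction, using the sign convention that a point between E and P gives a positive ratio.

EA:AP = -13/48

Set P = (0, 0), Y = (1, 0), U = (0, 1), W = (5, 3); any affine frame gives the same invariant.
1. M is the midpoint of YP ⇒ M = (1/2, 0)
2. Z is the centroid of triangle UWM ⇒ Z = (11/6, 4/3)
3. E lies on line UY with UE:EY = 5:1 ⇒ E = (5/6, 1/6)
4. A is the intersection of line EP and line YZ ⇒ A = (8/7, 8/35)
A = E + t·(P−E) with t = -13/35, so EA:AP = t:(1−t) = -13/35:48/35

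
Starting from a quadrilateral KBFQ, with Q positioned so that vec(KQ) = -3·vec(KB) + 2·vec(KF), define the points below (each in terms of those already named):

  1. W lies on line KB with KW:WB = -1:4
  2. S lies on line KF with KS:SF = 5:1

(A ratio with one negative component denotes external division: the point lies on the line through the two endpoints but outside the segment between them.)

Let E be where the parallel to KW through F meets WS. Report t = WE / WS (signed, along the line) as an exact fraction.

t = 6/5

Work in coordinates with K = (0, 0), B = (1, 0), F = (0, 1), Q = (-3, 2).
1. W lies on line KB with KW:WB = -1:4 ⇒ W = (-1/3, 0)
2. S lies on line KF with KS:SF = 5:1 ⇒ S = (0, 5/6)
through F parallel to KW: direction (-1/3, 0); meets WS at E = (1/15, 1)
E = W + t·(S−W) with t = 6/5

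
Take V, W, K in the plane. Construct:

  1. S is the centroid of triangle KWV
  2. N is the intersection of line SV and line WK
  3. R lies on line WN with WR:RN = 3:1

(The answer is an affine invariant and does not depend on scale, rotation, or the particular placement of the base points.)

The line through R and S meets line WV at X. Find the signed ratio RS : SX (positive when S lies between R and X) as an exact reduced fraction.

RS:SX = 1/8

Assign V = (0, 0), W = (1, 0), K = (0, 1) — the answer is frame-independent, so this choice is without loss of generality.
1. S is the centroid of triangle KWV ⇒ S = (1/3, 1/3)
2. N is the intersection of line SV and line WK ⇒ N = (1/2, 1/2)
3. R lies on line WN with WR:RN = 3:1 ⇒ R = (5/8, 3/8)
line RS meets WV at X = (-2, 0)
S = R + t·(X−R) with t = 1/9, so RS:SX = 1/9:8/9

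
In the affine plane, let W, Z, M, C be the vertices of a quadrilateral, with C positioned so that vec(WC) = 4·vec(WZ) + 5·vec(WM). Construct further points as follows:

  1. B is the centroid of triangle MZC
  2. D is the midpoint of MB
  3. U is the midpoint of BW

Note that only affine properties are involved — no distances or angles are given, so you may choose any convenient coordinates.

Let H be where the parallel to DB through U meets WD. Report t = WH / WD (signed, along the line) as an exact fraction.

Assign W = (0, 0), Z = (1, 0), M = (0, 1), C = (4, 5) — the answer is frame-independent, so this choice is without loss of generality.
1. B is the centroid of triangle MZC ⇒ B = (5/3, 2)
2. D is the midpoint of MB ⇒ D = (5/6, 3/2)
3. U is the midpoint of BW ⇒ U = (5/6, 1)
through U parallel to DB: direction (5/6, 1/2); meets WD at H = (5/12, 3/4)
H = W + t·(D−W) with t = 1/2

t = 1/2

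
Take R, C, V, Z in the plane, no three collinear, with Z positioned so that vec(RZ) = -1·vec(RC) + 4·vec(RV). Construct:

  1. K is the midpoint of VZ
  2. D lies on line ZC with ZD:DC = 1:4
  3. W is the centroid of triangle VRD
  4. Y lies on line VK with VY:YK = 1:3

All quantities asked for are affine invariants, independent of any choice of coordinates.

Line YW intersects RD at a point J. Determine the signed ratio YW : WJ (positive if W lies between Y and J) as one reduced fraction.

YW:WJ = 9/8

Work in coordinates with R = (0, 0), C = (1, 0), V = (0, 1), Z = (-1, 4).
1. K is the midpoint of VZ ⇒ K = (-1/2, 5/2)
2. D lies on line ZC with ZD:DC = 1:4 ⇒ D = (-3/5, 16/5)
3. W is the centroid of triangle VRD ⇒ W = (-1/5, 7/5)
4. Y lies on line VK with VY:YK = 1:3 ⇒ Y = (-1/8, 11/8)
line YW meets RD at J = (-4/15, 64/45)
W = Y + t·(J−Y) with t = 9/17, so YW:WJ = 9/17:8/17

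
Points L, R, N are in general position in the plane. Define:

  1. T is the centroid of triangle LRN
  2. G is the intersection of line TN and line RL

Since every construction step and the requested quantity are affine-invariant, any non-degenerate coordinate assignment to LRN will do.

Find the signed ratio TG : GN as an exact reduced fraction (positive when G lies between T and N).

TG:GN = -1/3

Assign L = (0, 0), R = (1, 0), N = (0, 1) — the answer is frame-independent, so this choice is without loss of generality.
1. T is the centroid of triangle LRN ⇒ T = (1/3, 1/3)
2. G is the intersection of line TN and line RL ⇒ G = (1/2, 0)
G = T + t·(N−T) with t = -1/2, so TG:GN = t:(1−t) = -1/2:3/2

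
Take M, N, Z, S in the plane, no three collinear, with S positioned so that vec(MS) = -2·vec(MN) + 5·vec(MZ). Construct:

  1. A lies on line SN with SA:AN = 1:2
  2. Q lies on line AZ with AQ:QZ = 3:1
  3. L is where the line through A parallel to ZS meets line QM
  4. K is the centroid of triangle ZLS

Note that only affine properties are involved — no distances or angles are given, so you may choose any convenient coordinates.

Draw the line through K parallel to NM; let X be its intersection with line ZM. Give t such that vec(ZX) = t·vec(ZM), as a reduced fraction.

t = -193/117

Set M = (0, 0), N = (1, 0), Z = (0, 1), S = (-2, 5); any affine frame gives the same invariant.
1. A lies on line SN with SA:AN = 1:2 ⇒ A = (-1, 10/3)
2. Q lies on line AZ with AQ:QZ = 3:1 ⇒ Q = (-1/4, 19/12)
3. L is where the line through A parallel to ZS meets line QM ⇒ L = (-4/13, 76/39)
4. K is the centroid of triangle ZLS ⇒ K = (-10/13, 310/117)
through K parallel to NM: direction (-1, 0); meets ZM at X = (0, 310/117)
X = Z + t·(M−Z) with t = -193/117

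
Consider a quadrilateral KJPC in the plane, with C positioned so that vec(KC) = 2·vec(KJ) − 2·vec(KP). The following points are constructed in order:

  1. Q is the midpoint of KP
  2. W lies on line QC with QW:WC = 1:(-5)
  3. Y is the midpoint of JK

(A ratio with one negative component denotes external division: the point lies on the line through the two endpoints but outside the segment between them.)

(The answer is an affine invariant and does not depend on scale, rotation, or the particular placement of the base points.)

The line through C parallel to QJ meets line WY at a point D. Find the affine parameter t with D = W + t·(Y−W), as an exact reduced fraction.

Choose coordinates K = (0, 0), J = (1, 0), P = (0, 1), C = (2, -2).
1. Q is the midpoint of KP ⇒ Q = (0, 1/2)
2. W lies on line QC with QW:WC = 1:(-5) ⇒ W = (-1/2, 9/8)
3. Y is the midpoint of JK ⇒ Y = (1/2, 0)
through C parallel to QJ: direction (1, -1/2); meets WY at D = (5/2, -9/4)
D = W + t·(Y−W) with t = 3

t = 3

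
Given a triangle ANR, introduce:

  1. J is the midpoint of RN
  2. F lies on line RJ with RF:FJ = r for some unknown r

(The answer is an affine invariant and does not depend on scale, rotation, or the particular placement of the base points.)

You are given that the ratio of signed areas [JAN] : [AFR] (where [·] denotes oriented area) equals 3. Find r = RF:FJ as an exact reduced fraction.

r = 1/2

Choose coordinates A = (0, 0), N = (1, 0), R = (0, 1).
1. J is the midpoint of RN ⇒ J = (1/2, 1/2)
2. With RF:FJ = r, write λ = r/(r+1) so F = R + λ·(J−R); F is affine-linear in λ
Every point depending on F is an affine combination of F and λ-independent points, so each such coordinate is linear in λ; the λ² term in each signed area is a multiple of (J−R)×(J−R) = 0, so 2·[JAN] and 2·[AFR] are each linear in λ. Evaluating at λ=0 and λ=1:
  2·[JAN] = 1/2,   2·[AFR] = 1/2·λ
So [JAN]:[AFR] = (1/2) / (1/2·λ). Setting this equal to 3:
  1/2 = 3·(1/2·λ)  ⇒  λ = 1/3
Then r = λ/(1−λ) = (1/3)/(2/3) = 1/2. Check: with r = 1/2, F = (1/6, 5/6) and [JAN]:[AFR] = 3 as required.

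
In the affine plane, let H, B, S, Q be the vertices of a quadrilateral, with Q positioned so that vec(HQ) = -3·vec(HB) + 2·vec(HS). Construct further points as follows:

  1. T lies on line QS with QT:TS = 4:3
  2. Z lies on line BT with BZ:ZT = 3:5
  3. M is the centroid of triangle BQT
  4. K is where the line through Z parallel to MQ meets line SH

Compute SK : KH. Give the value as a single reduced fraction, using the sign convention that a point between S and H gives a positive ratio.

Choose coordinates H = (0, 0), B = (1, 0), S = (0, 1), Q = (-3, 2).
1. T lies on line QS with QT:TS = 4:3 ⇒ T = (-9/7, 10/7)
2. Z lies on line BT with BZ:ZT = 3:5 ⇒ Z = (1/7, 15/28)
3. M is the centroid of triangle BQT ⇒ M = (-23/21, 8/7)
4. K is where the line through Z parallel to MQ meets line SH ⇒ K = (0, 3/5)
K = S + t·(H−S) with t = 2/5, so SK:KH = t:(1−t) = 2/5:3/5

SK:KH = 2/3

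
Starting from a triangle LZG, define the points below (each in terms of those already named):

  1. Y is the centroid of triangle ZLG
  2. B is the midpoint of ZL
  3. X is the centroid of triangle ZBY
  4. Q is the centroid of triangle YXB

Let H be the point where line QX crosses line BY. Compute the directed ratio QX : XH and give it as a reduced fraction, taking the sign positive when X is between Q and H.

QX:XH = -2/3

Choose coordinates L = (0, 0), Z = (1, 0), G = (0, 1).
1. Y is the centroid of triangle ZLG ⇒ Y = (1/3, 1/3)
2. B is the midpoint of ZL ⇒ B = (1/2, 0)
3. X is the centroid of triangle ZBY ⇒ X = (11/18, 1/9)
4. Q is the centroid of triangle YXB ⇒ Q = (13/27, 4/27)
line QX meets BY at H = (5/12, 1/6)
X = Q + t·(H−Q) with t = -2, so QX:XH = -2:3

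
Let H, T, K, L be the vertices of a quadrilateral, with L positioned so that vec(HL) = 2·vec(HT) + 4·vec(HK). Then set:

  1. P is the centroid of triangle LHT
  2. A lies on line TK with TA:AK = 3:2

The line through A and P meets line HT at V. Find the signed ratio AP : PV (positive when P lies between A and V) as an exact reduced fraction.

AP:PV = -11/20

Work in coordinates with H = (0, 0), T = (1, 0), K = (0, 1), L = (2, 4).
1. P is the centroid of triangle LHT ⇒ P = (1, 4/3)
2. A lies on line TK with TA:AK = 3:2 ⇒ A = (2/5, 3/5)
line AP meets HT at V = (-1/11, 0)
P = A + t·(V−A) with t = -11/9, so AP:PV = -11/9:20/9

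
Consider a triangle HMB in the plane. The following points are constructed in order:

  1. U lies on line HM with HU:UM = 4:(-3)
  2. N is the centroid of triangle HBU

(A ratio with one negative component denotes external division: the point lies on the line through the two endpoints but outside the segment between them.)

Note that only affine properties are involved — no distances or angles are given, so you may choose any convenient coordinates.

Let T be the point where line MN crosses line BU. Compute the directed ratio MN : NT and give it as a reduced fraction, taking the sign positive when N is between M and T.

Assign H = (0, 0), M = (1, 0), B = (0, 1) — the answer is frame-independent, so this choice is without loss of generality.
1. U lies on line HM with HU:UM = 4:(-3) ⇒ U = (4, 0)
2. N is the centroid of triangle HBU ⇒ N = (4/3, 1/3)
line MN meets BU at T = (8/5, 3/5)
N = M + t·(T−M) with t = 5/9, so MN:NT = 5/9:4/9

MN:NT = 5/4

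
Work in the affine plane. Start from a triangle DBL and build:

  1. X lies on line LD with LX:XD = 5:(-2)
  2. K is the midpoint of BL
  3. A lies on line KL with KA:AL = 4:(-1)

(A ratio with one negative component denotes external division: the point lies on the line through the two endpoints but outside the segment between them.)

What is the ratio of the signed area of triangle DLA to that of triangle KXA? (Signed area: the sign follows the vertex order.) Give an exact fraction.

Choose coordinates D = (0, 0), B = (1, 0), L = (0, 1).
1. X lies on line LD with LX:XD = 5:(-2) ⇒ X = (0, -2/3)
2. K is the midpoint of BL ⇒ K = (1/2, 1/2)
3. A lies on line KL with KA:AL = 4:(-1) ⇒ A = (-1/6, 7/6)
2·[DLA] = 1/6, 2·[KXA] = -10/9
[DLA]:[KXA] = 1/6:-10/9 = -3/20

[DLA]:[KXA] = -3/20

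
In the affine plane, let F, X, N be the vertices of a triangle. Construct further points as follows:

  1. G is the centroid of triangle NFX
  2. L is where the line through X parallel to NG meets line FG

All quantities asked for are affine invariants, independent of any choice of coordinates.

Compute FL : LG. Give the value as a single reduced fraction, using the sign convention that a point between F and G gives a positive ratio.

Choose coordinates F = (0, 0), X = (1, 0), N = (0, 1).
1. G is the centroid of triangle NFX ⇒ G = (1/3, 1/3)
2. L is where the line through X parallel to NG meets line FG ⇒ L = (2/3, 2/3)
L = F + t·(G−F) with t = 2, so FL:LG = t:(1−t) = 2:-1

FL:LG = -2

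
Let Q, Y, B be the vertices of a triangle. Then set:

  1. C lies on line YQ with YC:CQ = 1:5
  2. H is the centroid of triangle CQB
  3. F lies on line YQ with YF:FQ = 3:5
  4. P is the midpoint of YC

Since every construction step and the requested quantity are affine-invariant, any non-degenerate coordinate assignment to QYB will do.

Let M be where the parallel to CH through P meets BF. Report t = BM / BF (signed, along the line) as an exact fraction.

t = 18/25

Choose coordinates Q = (0, 0), Y = (1, 0), B = (0, 1).
1. C lies on line YQ with YC:CQ = 1:5 ⇒ C = (5/6, 0)
2. H is the centroid of triangle CQB ⇒ H = (5/18, 1/3)
3. F lies on line YQ with YF:FQ = 3:5 ⇒ F = (5/8, 0)
4. P is the midpoint of YC ⇒ P = (11/12, 0)
through P parallel to CH: direction (-5/9, 1/3); meets BF at M = (9/20, 7/25)
M = B + t·(F−B) with t = 18/25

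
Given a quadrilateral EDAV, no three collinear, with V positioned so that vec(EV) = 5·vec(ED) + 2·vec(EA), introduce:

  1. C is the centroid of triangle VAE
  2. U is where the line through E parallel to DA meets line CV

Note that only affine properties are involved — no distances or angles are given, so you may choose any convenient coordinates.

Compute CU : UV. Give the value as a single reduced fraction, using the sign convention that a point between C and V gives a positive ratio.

CU:UV = -8/21

Set E = (0, 0), D = (1, 0), A = (0, 1), V = (5, 2); any affine frame gives the same invariant.
1. C is the centroid of triangle VAE ⇒ C = (5/3, 1)
2. U is where the line through E parallel to DA meets line CV ⇒ U = (-5/13, 5/13)
U = C + t·(V−C) with t = -8/13, so CU:UV = t:(1−t) = -8/13:21/13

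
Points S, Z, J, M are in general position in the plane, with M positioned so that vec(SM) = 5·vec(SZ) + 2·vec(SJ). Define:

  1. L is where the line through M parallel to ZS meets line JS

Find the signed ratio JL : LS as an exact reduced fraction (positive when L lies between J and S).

JL:LS = -1/2

Set S = (0, 0), Z = (1, 0), J = (0, 1), M = (5, 2); any affine frame gives the same invariant.
1. L is where the line through M parallel to ZS meets line JS ⇒ L = (0, 2)
L = J + t·(S−J) with t = -1, so JL:LS = t:(1−t) = -1:2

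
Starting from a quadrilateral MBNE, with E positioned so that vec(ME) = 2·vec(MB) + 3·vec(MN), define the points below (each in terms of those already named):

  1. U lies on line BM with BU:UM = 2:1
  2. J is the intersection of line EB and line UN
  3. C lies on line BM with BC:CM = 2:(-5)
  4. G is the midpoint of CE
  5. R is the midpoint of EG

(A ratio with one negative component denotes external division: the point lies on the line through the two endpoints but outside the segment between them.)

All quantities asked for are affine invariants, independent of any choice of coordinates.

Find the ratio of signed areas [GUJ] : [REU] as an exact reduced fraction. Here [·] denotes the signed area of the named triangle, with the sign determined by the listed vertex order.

[GUJ]:[REU] = 2

Choose coordinates M = (0, 0), B = (1, 0), N = (0, 1), E = (2, 3).
1. U lies on line BM with BU:UM = 2:1 ⇒ U = (1/3, 0)
2. J is the intersection of line EB and line UN ⇒ J = (2/3, -1)
3. C lies on line BM with BC:CM = 2:(-5) ⇒ C = (5/3, 0)
4. G is the midpoint of CE ⇒ G = (11/6, 3/2)
5. R is the midpoint of EG ⇒ R = (23/12, 9/4)
2·[GUJ] = 2, 2·[REU] = 1
[GUJ]:[REU] = 2:1 = 2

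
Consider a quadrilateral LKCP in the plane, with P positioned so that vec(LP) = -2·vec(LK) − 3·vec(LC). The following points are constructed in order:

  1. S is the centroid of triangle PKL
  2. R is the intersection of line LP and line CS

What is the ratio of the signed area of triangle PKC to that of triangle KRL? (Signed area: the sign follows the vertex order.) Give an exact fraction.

Work in coordinates with L = (0, 0), K = (1, 0), C = (0, 1), P = (-2, -3).
1. S is the centroid of triangle PKL ⇒ S = (-1/3, -1)
2. R is the intersection of line LP and line CS ⇒ R = (-2/9, -1/3)
2·[PKC] = 6, 2·[KRL] = -1/3
[PKC]:[KRL] = 6:-1/3 = -18

[PKC]:[KRL] = -18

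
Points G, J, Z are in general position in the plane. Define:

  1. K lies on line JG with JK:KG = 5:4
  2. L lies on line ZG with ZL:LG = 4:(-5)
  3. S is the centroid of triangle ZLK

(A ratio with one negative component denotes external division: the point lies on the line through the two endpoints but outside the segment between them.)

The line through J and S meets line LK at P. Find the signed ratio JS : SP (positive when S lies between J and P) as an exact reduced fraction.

Choose coordinates G = (0, 0), J = (1, 0), Z = (0, 1).
1. K lies on line JG with JK:KG = 5:4 ⇒ K = (4/9, 0)
2. L lies on line ZG with ZL:LG = 4:(-5) ⇒ L = (0, 5)
3. S is the centroid of triangle ZLK ⇒ S = (4/27, 2)
line JS meets LK at P = (244/819, 150/91)
S = J + t·(P−J) with t = 91/75, so JS:SP = 91/75:-16/75

JS:SP = -91/16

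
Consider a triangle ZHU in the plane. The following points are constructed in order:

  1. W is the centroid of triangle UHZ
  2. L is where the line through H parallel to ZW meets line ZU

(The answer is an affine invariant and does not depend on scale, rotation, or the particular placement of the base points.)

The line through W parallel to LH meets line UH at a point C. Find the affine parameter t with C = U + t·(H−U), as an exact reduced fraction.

t = 1/2

Work in coordinates with Z = (0, 0), H = (1, 0), U = (0, 1).
1. W is the centroid of triangle UHZ ⇒ W = (1/3, 1/3)
2. L is where the line through H parallel to ZW meets line ZU ⇒ L = (0, -1)
through W parallel to LH: direction (1, 1); meets UH at C = (1/2, 1/2)
C = U + t·(H−U) with t = 1/2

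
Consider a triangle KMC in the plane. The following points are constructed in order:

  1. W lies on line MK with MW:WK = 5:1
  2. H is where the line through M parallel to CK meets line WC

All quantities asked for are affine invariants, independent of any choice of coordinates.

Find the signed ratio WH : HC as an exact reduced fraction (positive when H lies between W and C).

WH:HC = -5/6

Set K = (0, 0), M = (1, 0), C = (0, 1); any affine frame gives the same invariant.
1. W lies on line MK with MW:WK = 5:1 ⇒ W = (1/6, 0)
2. H is where the line through M parallel to CK meets line WC ⇒ H = (1, -5)
H = W + t·(C−W) with t = -5, so WH:HC = t:(1−t) = -5:6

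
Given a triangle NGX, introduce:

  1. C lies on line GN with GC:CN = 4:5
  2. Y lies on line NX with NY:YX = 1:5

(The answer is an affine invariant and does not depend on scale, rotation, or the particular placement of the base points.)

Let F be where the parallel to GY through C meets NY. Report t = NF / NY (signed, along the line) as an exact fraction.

t = 5/9

Work in coordinates with N = (0, 0), G = (1, 0), X = (0, 1).
1. C lies on line GN with GC:CN = 4:5 ⇒ C = (5/9, 0)
2. Y lies on line NX with NY:YX = 1:5 ⇒ Y = (0, 1/6)
through C parallel to GY: direction (-1, 1/6); meets NY at F = (0, 5/54)
F = N + t·(Y−N) with t = 5/9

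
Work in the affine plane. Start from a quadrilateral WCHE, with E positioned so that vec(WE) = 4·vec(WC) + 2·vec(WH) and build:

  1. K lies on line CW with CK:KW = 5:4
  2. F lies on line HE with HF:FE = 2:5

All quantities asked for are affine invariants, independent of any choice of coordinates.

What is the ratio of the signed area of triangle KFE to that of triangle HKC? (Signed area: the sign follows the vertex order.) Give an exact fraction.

[KFE]:[HKC] = -40/7

Work in coordinates with W = (0, 0), C = (1, 0), H = (0, 1), E = (4, 2).
1. K lies on line CW with CK:KW = 5:4 ⇒ K = (4/9, 0)
2. F lies on line HE with HF:FE = 2:5 ⇒ F = (8/7, 9/7)
2·[KFE] = -200/63, 2·[HKC] = 5/9
[KFE]:[HKC] = -200/63:5/9 = -40/7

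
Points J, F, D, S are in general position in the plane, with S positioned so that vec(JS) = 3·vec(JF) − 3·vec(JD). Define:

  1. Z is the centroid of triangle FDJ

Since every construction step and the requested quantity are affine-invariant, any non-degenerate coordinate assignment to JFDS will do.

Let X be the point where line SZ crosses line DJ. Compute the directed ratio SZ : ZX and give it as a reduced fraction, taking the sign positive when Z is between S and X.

Set J = (0, 0), F = (1, 0), D = (0, 1), S = (3, -3); any affine frame gives the same invariant.
1. Z is the centroid of triangle FDJ ⇒ Z = (1/3, 1/3)
line SZ meets DJ at X = (0, 3/4)
Z = S + t·(X−S) with t = 8/9, so SZ:ZX = 8/9:1/9

SZ:ZX = 8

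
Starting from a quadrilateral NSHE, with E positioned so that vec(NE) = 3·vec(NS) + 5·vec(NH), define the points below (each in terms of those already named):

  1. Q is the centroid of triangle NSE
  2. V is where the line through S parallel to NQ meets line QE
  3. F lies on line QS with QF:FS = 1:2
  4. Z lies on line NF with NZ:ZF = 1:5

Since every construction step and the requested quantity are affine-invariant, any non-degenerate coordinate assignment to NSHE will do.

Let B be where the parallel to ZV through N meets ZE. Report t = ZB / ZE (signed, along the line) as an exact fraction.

Assign N = (0, 0), S = (1, 0), H = (0, 1), E = (3, 5) — the answer is frame-independent, so this choice is without loss of generality.
1. Q is the centroid of triangle NSE ⇒ Q = (4/3, 5/3)
2. V is where the line through S parallel to NQ meets line QE ⇒ V = (-1/3, -5/3)
3. F lies on line QS with QF:FS = 1:2 ⇒ F = (11/9, 10/9)
4. Z lies on line NF with NZ:ZF = 1:5 ⇒ Z = (11/54, 5/27)
through N parallel to ZV: direction (-29/54, -50/27); meets ZE at B = (-145/1512, -125/378)
B = Z + t·(E−Z) with t = -3/28

t = -3/28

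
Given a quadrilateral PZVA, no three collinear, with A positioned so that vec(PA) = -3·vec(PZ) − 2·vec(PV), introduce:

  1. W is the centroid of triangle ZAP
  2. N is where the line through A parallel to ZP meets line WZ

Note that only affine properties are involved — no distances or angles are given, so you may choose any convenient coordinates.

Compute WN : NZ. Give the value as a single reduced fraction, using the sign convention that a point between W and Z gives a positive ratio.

WN:NZ = -2/3

Set P = (0, 0), Z = (1, 0), V = (0, 1), A = (-3, -2); any affine frame gives the same invariant.
1. W is the centroid of triangle ZAP ⇒ W = (-2/3, -2/3)
2. N is where the line through A parallel to ZP meets line WZ ⇒ N = (-4, -2)
N = W + t·(Z−W) with t = -2, so WN:NZ = t:(1−t) = -2:3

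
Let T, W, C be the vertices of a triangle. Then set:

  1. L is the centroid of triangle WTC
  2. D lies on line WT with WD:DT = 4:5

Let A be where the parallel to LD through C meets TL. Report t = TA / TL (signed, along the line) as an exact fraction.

Set T = (0, 0), W = (1, 0), C = (0, 1); any affine frame gives the same invariant.
1. L is the centroid of triangle WTC ⇒ L = (1/3, 1/3)
2. D lies on line WT with WD:DT = 4:5 ⇒ D = (5/9, 0)
through C parallel to LD: direction (2/9, -1/3); meets TL at A = (2/5, 2/5)
A = T + t·(L−T) with t = 6/5

t = 6/5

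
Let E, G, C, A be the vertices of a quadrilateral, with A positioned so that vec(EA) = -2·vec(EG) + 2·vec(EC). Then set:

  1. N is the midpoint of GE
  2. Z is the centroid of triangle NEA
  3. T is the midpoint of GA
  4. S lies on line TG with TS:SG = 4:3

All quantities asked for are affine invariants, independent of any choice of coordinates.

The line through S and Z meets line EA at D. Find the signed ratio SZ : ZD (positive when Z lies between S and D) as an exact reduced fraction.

Work in coordinates with E = (0, 0), G = (1, 0), C = (0, 1), A = (-2, 2).
1. N is the midpoint of GE ⇒ N = (1/2, 0)
2. Z is the centroid of triangle NEA ⇒ Z = (-1/2, 2/3)
3. T is the midpoint of GA ⇒ T = (-1/2, 1)
4. S lies on line TG with TS:SG = 4:3 ⇒ S = (5/14, 3/7)
line SZ meets EA at D = (-19/26, 19/26)
Z = S + t·(D−S) with t = 26/33, so SZ:ZD = 26/33:7/33

SZ:ZD = 26/7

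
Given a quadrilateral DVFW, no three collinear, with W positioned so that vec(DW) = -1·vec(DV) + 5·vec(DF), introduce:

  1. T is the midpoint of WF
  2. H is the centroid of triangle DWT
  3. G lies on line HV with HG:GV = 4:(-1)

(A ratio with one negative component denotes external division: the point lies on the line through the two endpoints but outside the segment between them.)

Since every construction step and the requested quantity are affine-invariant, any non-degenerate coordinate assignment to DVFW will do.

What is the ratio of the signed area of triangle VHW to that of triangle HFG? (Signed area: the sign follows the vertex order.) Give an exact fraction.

[VHW]:[HFG] = -39/28

Choose coordinates D = (0, 0), V = (1, 0), F = (0, 1), W = (-1, 5).
1. T is the midpoint of WF ⇒ T = (-1/2, 3)
2. H is the centroid of triangle DWT ⇒ H = (-1/2, 8/3)
3. G lies on line HV with HG:GV = 4:(-1) ⇒ G = (3/2, -8/9)
2·[VHW] = -13/6, 2·[HFG] = 14/9
[VHW]:[HFG] = -13/6:14/9 = -39/28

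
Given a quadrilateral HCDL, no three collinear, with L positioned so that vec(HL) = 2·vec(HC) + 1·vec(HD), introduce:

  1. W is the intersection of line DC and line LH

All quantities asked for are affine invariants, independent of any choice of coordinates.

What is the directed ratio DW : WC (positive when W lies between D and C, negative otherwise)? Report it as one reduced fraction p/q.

DW:WC = 2

Set H = (0, 0), C = (1, 0), D = (0, 1), L = (2, 1); any affine frame gives the same invariant.
1. W is the intersection of line DC and line LH ⇒ W = (2/3, 1/3)
W = D + t·(C−D) with t = 2/3, so DW:WC = t:(1−t) = 2/3:1/3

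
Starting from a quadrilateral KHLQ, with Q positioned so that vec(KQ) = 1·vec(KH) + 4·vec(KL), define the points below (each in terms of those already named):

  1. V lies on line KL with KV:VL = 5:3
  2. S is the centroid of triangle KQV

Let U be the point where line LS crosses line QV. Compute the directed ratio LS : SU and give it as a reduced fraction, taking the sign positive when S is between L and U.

Set K = (0, 0), H = (1, 0), L = (0, 1), Q = (1, 4); any affine frame gives the same invariant.
1. V lies on line KL with KV:VL = 5:3 ⇒ V = (0, 5/8)
2. S is the centroid of triangle KQV ⇒ S = (1/3, 37/24)
line LS meets QV at U = (3/14, 151/112)
S = L + t·(U−L) with t = 14/9, so LS:SU = 14/9:-5/9

LS:SU = -14/5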